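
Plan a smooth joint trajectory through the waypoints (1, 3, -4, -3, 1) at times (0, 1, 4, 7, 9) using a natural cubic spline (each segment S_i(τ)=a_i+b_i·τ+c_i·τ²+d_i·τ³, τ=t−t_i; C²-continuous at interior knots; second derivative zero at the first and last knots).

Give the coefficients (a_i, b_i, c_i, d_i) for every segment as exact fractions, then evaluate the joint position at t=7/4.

Δ: Δ0=2, Δ1=-7/3, Δ2=1/3, Δ3=2
row 1: diag=8, rhs=-26; c'=3/8, d'=-13/4
row 2: denom=12−3·3/8=87/8; d'=(16−3·-13/4)/(87/8)=206/87
row 3: denom=10−3·8/29=266/29; d'=(10−3·206/87)/(266/29)=6/19
back: M3=6/19
back: M2=206/87−8/29·6/19=130/57
back: M1=-13/4−3/8·130/57=-78/19
M: M0=0, M1=-78/19, M2=130/57, M3=6/19, M4=0
seg 0: a=1, c=M0/2=0, d=(M1−M0)/(6·1)=-13/19, b=Δ0−h0·(2M0+M1)/6=51/19
seg 1: a=3, c=M1/2=-39/19, d=(M2−M1)/(6·3)=182/513, b=Δ1−h1·(2M1+M2)/6=12/19
seg 2: a=-4, c=M2/2=65/57, d=(M3−M2)/(6·3)=-56/513, b=Δ2−h2·(2M2+M3)/6=-40/19
seg 3: a=-3, c=M3/2=3/19, d=(M4−M3)/(6·2)=-1/38, b=Δ3−h3·(2M3+M4)/6=34/19
t_q=7/4 → seg 1, τ=3/4; S=3+12/19·τ+-39/19·τ²+182/513·τ³=79/32

  seg 0: a=1 b=51/19 c=0 d=-13/19
  seg 1: a=3 b=12/19 c=-39/19 d=182/513
  seg 2: a=-4 b=-40/19 c=65/57 d=-56/513
  seg 3: a=-3 b=34/19 c=3/19 d=-1/38
S(7/4) = 79/32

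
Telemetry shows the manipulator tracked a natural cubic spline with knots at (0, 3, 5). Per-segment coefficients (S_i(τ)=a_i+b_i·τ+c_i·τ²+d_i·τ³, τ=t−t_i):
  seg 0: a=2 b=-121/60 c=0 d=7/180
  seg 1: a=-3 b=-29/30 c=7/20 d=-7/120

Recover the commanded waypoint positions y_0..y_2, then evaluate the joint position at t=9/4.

y_0 = S_0(0) = a_0 = 2
y_1 = S_1(0) = a_1 = -3
y_2 = S_1(2) = -4
t_q=9/4 is in segment 0 (τ=9/4); S_0(τ)=-2681/1280

y_0=2 y_1=-3 y_2=-4
S(9/4) = -2681/1280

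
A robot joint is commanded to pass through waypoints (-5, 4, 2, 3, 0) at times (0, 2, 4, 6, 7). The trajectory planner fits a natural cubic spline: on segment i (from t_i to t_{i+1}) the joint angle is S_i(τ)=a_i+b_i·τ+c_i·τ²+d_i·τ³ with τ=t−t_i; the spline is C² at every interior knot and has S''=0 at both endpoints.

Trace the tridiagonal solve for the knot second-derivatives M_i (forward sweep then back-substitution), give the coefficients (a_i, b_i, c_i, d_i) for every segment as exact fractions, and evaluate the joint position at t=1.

  seg 0: a=-5 b=253/41 c=0 d=-137/328
  seg 1: a=4 b=95/82 c=-411/164 d=117/164
  seg 2: a=2 b=-25/82 c=291/164 d=-225/328
  seg 3: a=3 b=-59/41 c=-96/41 d=32/41
S(1) = 247/328

Δ: Δ0=9/2, Δ1=-1, Δ2=1/2, Δ3=-3
row 1: diag=8, rhs=-33; c'=1/4, d'=-33/8
row 2: denom=8−2·1/4=15/2; d'=(9−2·-33/8)/(15/2)=23/10
row 3: denom=6−2·4/15=82/15; d'=(-21−2·23/10)/(82/15)=-192/41
back: M3=-192/41
back: M2=23/10−4/15·-192/41=291/82
back: M1=-33/8−1/4·291/82=-411/82
M: M0=0, M1=-411/82, M2=291/82, M3=-192/41, M4=0
seg 0: a=-5, c=M0/2=0, d=(M1−M0)/(6·2)=-137/328, b=Δ0−h0·(2M0+M1)/6=253/41
seg 1: a=4, c=M1/2=-411/164, d=(M2−M1)/(6·2)=117/164, b=Δ1−h1·(2M1+M2)/6=95/82
seg 2: a=2, c=M2/2=291/164, d=(M3−M2)/(6·2)=-225/328, b=Δ2−h2·(2M2+M3)/6=-25/82
seg 3: a=3, c=M3/2=-96/41, d=(M4−M3)/(6·1)=32/41, b=Δ3−h3·(2M3+M4)/6=-59/41
t_q=1 → seg 0, τ=1; S=-5+253/41·τ+0·τ²+-137/328·τ³=247/328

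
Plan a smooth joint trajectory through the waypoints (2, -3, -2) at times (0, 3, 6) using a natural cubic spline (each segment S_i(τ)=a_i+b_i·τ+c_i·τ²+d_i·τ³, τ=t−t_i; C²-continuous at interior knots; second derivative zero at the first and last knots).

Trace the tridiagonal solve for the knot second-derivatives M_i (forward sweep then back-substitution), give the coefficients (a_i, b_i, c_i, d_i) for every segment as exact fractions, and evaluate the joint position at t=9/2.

Δ: Δ0=-5/3, Δ1=1/3
row 1: diag=12, rhs=12; c'=1/4, d'=1
back: M1=1
M: M0=0, M1=1, M2=0
seg 0: a=2, c=M0/2=0, d=(M1−M0)/(6·3)=1/18, b=Δ0−h0·(2M0+M1)/6=-13/6
seg 1: a=-3, c=M1/2=1/2, d=(M2−M1)/(6·3)=-1/18, b=Δ1−h1·(2M1+M2)/6=-2/3
t_q=9/2 → seg 1, τ=3/2; S=-3+-2/3·τ+1/2·τ²+-1/18·τ³=-49/16

  seg 0: a=2 b=-13/6 c=0 d=1/18
  seg 1: a=-3 b=-2/3 c=1/2 d=-1/18
S(9/2) = -49/16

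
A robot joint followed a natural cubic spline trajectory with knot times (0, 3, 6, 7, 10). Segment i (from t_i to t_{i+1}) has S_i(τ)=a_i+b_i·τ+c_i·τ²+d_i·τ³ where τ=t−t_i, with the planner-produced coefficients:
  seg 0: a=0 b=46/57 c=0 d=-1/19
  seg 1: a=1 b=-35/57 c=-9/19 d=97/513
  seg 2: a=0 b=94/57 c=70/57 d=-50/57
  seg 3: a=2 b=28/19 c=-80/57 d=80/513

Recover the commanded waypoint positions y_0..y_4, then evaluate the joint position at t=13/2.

y_0 = S_0(0) = a_0 = 0
y_1 = S_1(0) = a_1 = 1
y_2 = S_2(0) = a_2 = 0
y_3 = S_3(0) = a_3 = 2
y_4 = S_3(3) = -2
t_q=13/2 is in segment 2 (τ=1/2); S_2(τ)=233/228

y_0=0 y_1=1 y_2=0 y_3=2 y_4=-2
S(13/2) = 233/228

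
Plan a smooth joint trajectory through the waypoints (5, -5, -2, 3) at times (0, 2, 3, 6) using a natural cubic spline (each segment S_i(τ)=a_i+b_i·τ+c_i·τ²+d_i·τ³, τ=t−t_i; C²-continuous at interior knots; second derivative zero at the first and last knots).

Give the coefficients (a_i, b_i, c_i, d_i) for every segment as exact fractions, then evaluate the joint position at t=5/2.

  seg 0: a=5 b=-1097/141 c=0 d=98/141
  seg 1: a=-5 b=79/141 c=196/47 d=-244/141
  seg 2: a=-2 b=523/141 c=-48/47 d=16/141
S(5/2) = -183/47

Δ: Δ0=-5, Δ1=3, Δ2=5/3
row 1: diag=6, rhs=48; c'=1/6, d'=8
row 2: denom=8−1·1/6=47/6; d'=(-8−1·8)/(47/6)=-96/47
back: M2=-96/47
back: M1=8−1/6·-96/47=392/47
M: M0=0, M1=392/47, M2=-96/47, M3=0
seg 0: a=5, c=M0/2=0, d=(M1−M0)/(6·2)=98/141, b=Δ0−h0·(2M0+M1)/6=-1097/141
seg 1: a=-5, c=M1/2=196/47, d=(M2−M1)/(6·1)=-244/141, b=Δ1−h1·(2M1+M2)/6=79/141
seg 2: a=-2, c=M2/2=-48/47, d=(M3−M2)/(6·3)=16/141, b=Δ2−h2·(2M2+M3)/6=523/141
t_q=5/2 → seg 1, τ=1/2; S=-5+79/141·τ+196/47·τ²+-244/141·τ³=-183/47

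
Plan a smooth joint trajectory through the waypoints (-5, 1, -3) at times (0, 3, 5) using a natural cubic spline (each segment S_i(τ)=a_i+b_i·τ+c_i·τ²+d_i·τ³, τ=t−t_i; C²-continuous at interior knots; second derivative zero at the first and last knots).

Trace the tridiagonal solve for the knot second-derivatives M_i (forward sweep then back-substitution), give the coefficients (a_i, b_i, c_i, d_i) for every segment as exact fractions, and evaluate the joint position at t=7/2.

  seg 0: a=-5 b=16/5 c=0 d=-2/15
  seg 1: a=1 b=-2/5 c=-6/5 d=1/5
S(7/2) = 21/40

Δ: Δ0=2, Δ1=-2
row 1: diag=10, rhs=-24; c'=1/5, d'=-12/5
back: M1=-12/5
M: M0=0, M1=-12/5, M2=0
seg 0: a=-5, c=M0/2=0, d=(M1−M0)/(6·3)=-2/15, b=Δ0−h0·(2M0+M1)/6=16/5
seg 1: a=1, c=M1/2=-6/5, d=(M2−M1)/(6·2)=1/5, b=Δ1−h1·(2M1+M2)/6=-2/5
t_q=7/2 → seg 1, τ=1/2; S=1+-2/5·τ+-6/5·τ²+1/5·τ³=21/40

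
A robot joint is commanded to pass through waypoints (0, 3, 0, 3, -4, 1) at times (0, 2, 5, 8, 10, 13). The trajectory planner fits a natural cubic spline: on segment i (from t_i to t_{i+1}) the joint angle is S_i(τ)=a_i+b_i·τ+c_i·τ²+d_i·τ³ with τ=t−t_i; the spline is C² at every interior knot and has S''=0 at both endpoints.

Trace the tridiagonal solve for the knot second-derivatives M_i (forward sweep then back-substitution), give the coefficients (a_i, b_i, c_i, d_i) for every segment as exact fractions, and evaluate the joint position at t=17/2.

Δ: Δ0=3/2, Δ1=-1, Δ2=1, Δ3=-7/2, Δ4=5/3
row 1: diag=10, rhs=-15; c'=3/10, d'=-3/2
row 2: denom=12−3·3/10=111/10; d'=(12−3·-3/2)/(111/10)=55/37
row 3: denom=10−3·10/37=340/37; d'=(-27−3·55/37)/(340/37)=-291/85
row 4: denom=10−2·37/170=813/85; d'=(31−2·-291/85)/(813/85)=3217/813
back: M4=3217/813
back: M3=-291/85−37/170·3217/813=-6967/1626
back: M2=55/37−10/37·-6967/1626=2150/813
back: M1=-3/2−3/10·2150/813=-1243/542
M: M0=0, M1=-1243/542, M2=2150/813, M3=-6967/1626, M4=3217/813, M5=0
seg 0: a=0, c=M0/2=0, d=(M1−M0)/(6·2)=-1243/6504, b=Δ0−h0·(2M0+M1)/6=1841/813
seg 1: a=3, c=M1/2=-1243/1084, d=(M2−M1)/(6·3)=8029/29268, b=Δ1−h1·(2M1+M2)/6=-47/1626
seg 2: a=0, c=M2/2=1075/813, d=(M3−M2)/(6·3)=-11267/29268, b=Δ2−h2·(2M2+M3)/6=1619/3252
seg 3: a=3, c=M3/2=-6967/3252, d=(M4−M3)/(6·2)=1489/2168, b=Δ3−h3·(2M3+M4)/6=-3191/1626
seg 4: a=-4, c=M4/2=3217/1626, d=(M5−M4)/(6·3)=-3217/14634, b=Δ4−h4·(2M4+M5)/6=-1862/813
t_q=17/2 → seg 3, τ=1/2; S=3+-3191/1626·τ+-6967/3252·τ²+1489/2168·τ³=27213/17344

  seg 0: a=0 b=1841/813 c=0 d=-1243/6504
  seg 1: a=3 b=-47/1626 c=-1243/1084 d=8029/29268
  seg 2: a=0 b=1619/3252 c=1075/813 d=-11267/29268
  seg 3: a=3 b=-3191/1626 c=-6967/3252 d=1489/2168
  seg 4: a=-4 b=-1862/813 c=3217/1626 d=-3217/14634
S(17/2) = 27213/17344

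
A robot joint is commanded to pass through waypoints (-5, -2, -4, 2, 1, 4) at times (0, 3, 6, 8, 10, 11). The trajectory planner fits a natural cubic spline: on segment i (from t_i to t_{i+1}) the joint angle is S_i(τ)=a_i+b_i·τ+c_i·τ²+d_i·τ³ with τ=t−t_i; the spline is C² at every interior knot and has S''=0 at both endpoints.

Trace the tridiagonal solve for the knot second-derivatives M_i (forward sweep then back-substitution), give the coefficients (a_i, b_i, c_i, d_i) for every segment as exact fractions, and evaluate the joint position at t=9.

Δ: Δ0=1, Δ1=-2/3, Δ2=3, Δ3=-1/2, Δ4=3
row 1: diag=12, rhs=-10; c'=1/4, d'=-5/6
row 2: denom=10−3·1/4=37/4; d'=(22−3·-5/6)/(37/4)=98/37
row 3: denom=8−2·8/37=280/37; d'=(-21−2·98/37)/(280/37)=-139/40
row 4: denom=6−2·37/140=383/70; d'=(21−2·-139/40)/(383/70)=3913/766
back: M4=3913/766
back: M3=-139/40−37/140·3913/766=-1848/383
back: M2=98/37−8/37·-1848/383=1414/383
back: M1=-5/6−1/4·1414/383=-2018/1149
M: M0=0, M1=-2018/1149, M2=1414/383, M3=-1848/383, M4=3913/766, M5=0
seg 0: a=-5, c=M0/2=0, d=(M1−M0)/(6·3)=-1009/10341, b=Δ0−h0·(2M0+M1)/6=2158/1149
seg 1: a=-2, c=M1/2=-1009/1149, d=(M2−M1)/(6·3)=3130/10341, b=Δ1−h1·(2M1+M2)/6=-869/1149
seg 2: a=-4, c=M2/2=707/383, d=(M3−M2)/(6·2)=-1631/2298, b=Δ2−h2·(2M2+M3)/6=2467/1149
seg 3: a=2, c=M3/2=-924/383, d=(M4−M3)/(6·2)=7609/9192, b=Δ3−h3·(2M3+M4)/6=1165/1149
seg 4: a=1, c=M4/2=3913/1532, d=(M5−M4)/(6·1)=-3913/4596, b=Δ4−h4·(2M4+M5)/6=2981/2298
t_q=9 → seg 3, τ=1; S=2+1165/1149·τ+-924/383·τ²+7609/9192·τ³=4379/3064

  seg 0: a=-5 b=2158/1149 c=0 d=-1009/10341
  seg 1: a=-2 b=-869/1149 c=-1009/1149 d=3130/10341
  seg 2: a=-4 b=2467/1149 c=707/383 d=-1631/2298
  seg 3: a=2 b=1165/1149 c=-924/383 d=7609/9192
  seg 4: a=1 b=2981/2298 c=3913/1532 d=-3913/4596
S(9) = 4379/3064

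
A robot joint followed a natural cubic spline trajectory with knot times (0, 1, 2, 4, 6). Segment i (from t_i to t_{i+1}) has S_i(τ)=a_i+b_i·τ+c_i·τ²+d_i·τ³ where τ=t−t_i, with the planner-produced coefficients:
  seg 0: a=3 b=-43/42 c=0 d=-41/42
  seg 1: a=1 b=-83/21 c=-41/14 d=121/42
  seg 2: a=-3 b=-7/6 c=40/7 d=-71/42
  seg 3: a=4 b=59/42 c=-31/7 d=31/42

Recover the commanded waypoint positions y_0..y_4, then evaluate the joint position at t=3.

y_0 = S_0(0) = a_0 = 3
y_1 = S_1(0) = a_1 = 1
y_2 = S_2(0) = a_2 = -3
y_3 = S_3(0) = a_3 = 4
y_4 = S_3(2) = -5
t_q=3 is in segment 2 (τ=1); S_2(τ)=-1/7

y_0=3 y_1=1 y_2=-3 y_3=4 y_4=-5
S(3) = -1/7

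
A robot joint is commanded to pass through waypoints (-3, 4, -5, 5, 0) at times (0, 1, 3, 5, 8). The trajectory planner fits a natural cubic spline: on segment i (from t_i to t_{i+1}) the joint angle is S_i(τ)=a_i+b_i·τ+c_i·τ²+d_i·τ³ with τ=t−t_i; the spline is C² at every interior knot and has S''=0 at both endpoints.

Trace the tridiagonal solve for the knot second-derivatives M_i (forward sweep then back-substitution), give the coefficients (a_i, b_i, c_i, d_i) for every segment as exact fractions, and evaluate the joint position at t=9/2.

  seg 0: a=-3 b=1501/156 c=0 d=-409/156
  seg 1: a=4 b=137/78 c=-409/52 d=739/312
  seg 2: a=-5 b=-50/39 c=165/26 d=-125/78
  seg 3: a=5 b=190/39 c=-85/26 d=85/234
S(9/2) = 405/208

Δ: Δ0=7, Δ1=-9/2, Δ2=5, Δ3=-5/3
row 1: diag=6, rhs=-69; c'=1/3, d'=-23/2
row 2: denom=8−2·1/3=22/3; d'=(57−2·-23/2)/(22/3)=120/11
row 3: denom=10−2·3/11=104/11; d'=(-40−2·120/11)/(104/11)=-85/13
back: M3=-85/13
back: M2=120/11−3/11·-85/13=165/13
back: M1=-23/2−1/3·165/13=-409/26
M: M0=0, M1=-409/26, M2=165/13, M3=-85/13, M4=0
seg 0: a=-3, c=M0/2=0, d=(M1−M0)/(6·1)=-409/156, b=Δ0−h0·(2M0+M1)/6=1501/156
seg 1: a=4, c=M1/2=-409/52, d=(M2−M1)/(6·2)=739/312, b=Δ1−h1·(2M1+M2)/6=137/78
seg 2: a=-5, c=M2/2=165/26, d=(M3−M2)/(6·2)=-125/78, b=Δ2−h2·(2M2+M3)/6=-50/39
seg 3: a=5, c=M3/2=-85/26, d=(M4−M3)/(6·3)=85/234, b=Δ3−h3·(2M3+M4)/6=190/39
t_q=9/2 → seg 2, τ=3/2; S=-5+-50/39·τ+165/26·τ²+-125/78·τ³=405/208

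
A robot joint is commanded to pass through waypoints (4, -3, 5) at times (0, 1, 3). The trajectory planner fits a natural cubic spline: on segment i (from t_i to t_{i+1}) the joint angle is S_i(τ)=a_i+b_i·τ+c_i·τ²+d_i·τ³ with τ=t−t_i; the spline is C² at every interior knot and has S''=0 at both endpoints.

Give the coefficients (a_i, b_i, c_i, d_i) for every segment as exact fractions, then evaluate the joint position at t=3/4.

Δ: Δ0=-7, Δ1=4
row 1: diag=6, rhs=66; c'=1/3, d'=11
back: M1=11
M: M0=0, M1=11, M2=0
seg 0: a=4, c=M0/2=0, d=(M1−M0)/(6·1)=11/6, b=Δ0−h0·(2M0+M1)/6=-53/6
seg 1: a=-3, c=M1/2=11/2, d=(M2−M1)/(6·2)=-11/12, b=Δ1−h1·(2M1+M2)/6=-10/3
t_q=3/4 → seg 0, τ=3/4; S=4+-53/6·τ+0·τ²+11/6·τ³=-237/128

  seg 0: a=4 b=-53/6 c=0 d=11/6
  seg 1: a=-3 b=-10/3 c=11/2 d=-11/12
S(3/4) = -237/128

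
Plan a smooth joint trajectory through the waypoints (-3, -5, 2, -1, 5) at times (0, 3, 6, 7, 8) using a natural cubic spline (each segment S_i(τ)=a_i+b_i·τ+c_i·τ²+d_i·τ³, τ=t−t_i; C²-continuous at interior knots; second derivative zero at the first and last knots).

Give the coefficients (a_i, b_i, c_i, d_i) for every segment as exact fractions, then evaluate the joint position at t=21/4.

  seg 0: a=-3 b=-97/42 c=0 d=23/126
  seg 1: a=-5 b=55/21 c=23/14 d=-73/126
  seg 2: a=2 b=-19/6 c=-25/7 d=157/42
  seg 3: a=-1 b=19/21 c=107/14 d=-107/42
S(21/4) = 2339/896

Δ: Δ0=-2/3, Δ1=7/3, Δ2=-3, Δ3=6
row 1: diag=12, rhs=18; c'=1/4, d'=3/2
row 2: denom=8−3·1/4=29/4; d'=(-32−3·3/2)/(29/4)=-146/29
row 3: denom=4−1·4/29=112/29; d'=(54−1·-146/29)/(112/29)=107/7
back: M3=107/7
back: M2=-146/29−4/29·107/7=-50/7
back: M1=3/2−1/4·-50/7=23/7
M: M0=0, M1=23/7, M2=-50/7, M3=107/7, M4=0
seg 0: a=-3, c=M0/2=0, d=(M1−M0)/(6·3)=23/126, b=Δ0−h0·(2M0+M1)/6=-97/42
seg 1: a=-5, c=M1/2=23/14, d=(M2−M1)/(6·3)=-73/126, b=Δ1−h1·(2M1+M2)/6=55/21
seg 2: a=2, c=M2/2=-25/7, d=(M3−M2)/(6·1)=157/42, b=Δ2−h2·(2M2+M3)/6=-19/6
seg 3: a=-1, c=M3/2=107/14, d=(M4−M3)/(6·1)=-107/42, b=Δ3−h3·(2M3+M4)/6=19/21
t_q=21/4 → seg 1, τ=9/4; S=-5+55/21·τ+23/14·τ²+-73/126·τ³=2339/896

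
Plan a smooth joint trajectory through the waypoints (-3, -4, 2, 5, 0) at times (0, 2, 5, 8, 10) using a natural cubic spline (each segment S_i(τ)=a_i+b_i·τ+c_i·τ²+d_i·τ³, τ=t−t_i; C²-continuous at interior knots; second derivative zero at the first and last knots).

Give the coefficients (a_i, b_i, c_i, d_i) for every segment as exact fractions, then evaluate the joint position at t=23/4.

Δ: Δ0=-1/2, Δ1=2, Δ2=1, Δ3=-5/2
row 1: diag=10, rhs=15; c'=3/10, d'=3/2
row 2: denom=12−3·3/10=111/10; d'=(-6−3·3/2)/(111/10)=-35/37
row 3: denom=10−3·10/37=340/37; d'=(-21−3·-35/37)/(340/37)=-168/85
back: M3=-168/85
back: M2=-35/37−10/37·-168/85=-7/17
back: M1=3/2−3/10·-7/17=138/85
M: M0=0, M1=138/85, M2=-7/17, M3=-168/85, M4=0
seg 0: a=-3, c=M0/2=0, d=(M1−M0)/(6·2)=23/170, b=Δ0−h0·(2M0+M1)/6=-177/170
seg 1: a=-4, c=M1/2=69/85, d=(M2−M1)/(6·3)=-173/1530, b=Δ1−h1·(2M1+M2)/6=99/170
seg 2: a=2, c=M2/2=-7/34, d=(M3−M2)/(6·3)=-133/1530, b=Δ2−h2·(2M2+M3)/6=12/5
seg 3: a=5, c=M3/2=-84/85, d=(M4−M3)/(6·2)=14/85, b=Δ3−h3·(2M3+M4)/6=-201/170
t_q=23/4 → seg 2, τ=3/4; S=2+12/5·τ+-7/34·τ²+-133/1530·τ³=7937/2176

  seg 0: a=-3 b=-177/170 c=0 d=23/170
  seg 1: a=-4 b=99/170 c=69/85 d=-173/1530
  seg 2: a=2 b=12/5 c=-7/34 d=-133/1530
  seg 3: a=5 b=-201/170 c=-84/85 d=14/85
S(23/4) = 7937/2176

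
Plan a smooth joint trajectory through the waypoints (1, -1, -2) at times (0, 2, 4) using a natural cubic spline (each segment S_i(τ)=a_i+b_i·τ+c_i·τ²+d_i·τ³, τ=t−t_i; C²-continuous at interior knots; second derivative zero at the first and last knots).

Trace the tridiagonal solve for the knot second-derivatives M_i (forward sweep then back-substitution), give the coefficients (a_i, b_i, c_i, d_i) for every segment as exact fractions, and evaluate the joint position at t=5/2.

  seg 0: a=1 b=-9/8 c=0 d=1/32
  seg 1: a=-1 b=-3/4 c=3/16 d=-1/32
S(5/2) = -341/256

Δ: Δ0=-1, Δ1=-1/2
row 1: diag=8, rhs=3; c'=1/4, d'=3/8
back: M1=3/8
M: M0=0, M1=3/8, M2=0
seg 0: a=1, c=M0/2=0, d=(M1−M0)/(6·2)=1/32, b=Δ0−h0·(2M0+M1)/6=-9/8
seg 1: a=-1, c=M1/2=3/16, d=(M2−M1)/(6·2)=-1/32, b=Δ1−h1·(2M1+M2)/6=-3/4
t_q=5/2 → seg 1, τ=1/2; S=-1+-3/4·τ+3/16·τ²+-1/32·τ³=-341/256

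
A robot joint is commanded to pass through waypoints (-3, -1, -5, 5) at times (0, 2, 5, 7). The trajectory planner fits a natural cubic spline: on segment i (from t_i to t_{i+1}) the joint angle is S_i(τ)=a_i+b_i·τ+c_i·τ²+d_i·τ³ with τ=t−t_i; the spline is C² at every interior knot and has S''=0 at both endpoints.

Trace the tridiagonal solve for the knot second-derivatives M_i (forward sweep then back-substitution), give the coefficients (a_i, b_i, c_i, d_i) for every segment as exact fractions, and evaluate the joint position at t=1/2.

  seg 0: a=-3 b=527/273 c=0 d=-127/546
  seg 1: a=-1 b=-235/273 c=-127/91 d=26/63
  seg 2: a=-5 b=521/273 c=211/91 d=-211/546
S(1/2) = -3005/1456

Δ: Δ0=1, Δ1=-4/3, Δ2=5
row 1: diag=10, rhs=-14; c'=3/10, d'=-7/5
row 2: denom=10−3·3/10=91/10; d'=(38−3·-7/5)/(91/10)=422/91
back: M2=422/91
back: M1=-7/5−3/10·422/91=-254/91
M: M0=0, M1=-254/91, M2=422/91, M3=0
seg 0: a=-3, c=M0/2=0, d=(M1−M0)/(6·2)=-127/546, b=Δ0−h0·(2M0+M1)/6=527/273
seg 1: a=-1, c=M1/2=-127/91, d=(M2−M1)/(6·3)=26/63, b=Δ1−h1·(2M1+M2)/6=-235/273
seg 2: a=-5, c=M2/2=211/91, d=(M3−M2)/(6·2)=-211/546, b=Δ2−h2·(2M2+M3)/6=521/273
t_q=1/2 → seg 0, τ=1/2; S=-3+527/273·τ+0·τ²+-127/546·τ³=-3005/1456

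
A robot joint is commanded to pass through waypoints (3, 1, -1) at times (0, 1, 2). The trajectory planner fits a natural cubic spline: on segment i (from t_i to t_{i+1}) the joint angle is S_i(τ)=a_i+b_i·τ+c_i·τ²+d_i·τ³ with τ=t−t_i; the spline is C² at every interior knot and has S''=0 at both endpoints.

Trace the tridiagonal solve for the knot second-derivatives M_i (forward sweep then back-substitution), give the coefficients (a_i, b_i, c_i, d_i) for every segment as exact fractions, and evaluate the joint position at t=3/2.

Δ: Δ0=-2, Δ1=-2
row 1: diag=4, rhs=0; c'=1/4, d'=0
back: M1=0
M: M0=0, M1=0, M2=0
seg 0: a=3, c=M0/2=0, d=(M1−M0)/(6·1)=0, b=Δ0−h0·(2M0+M1)/6=-2
seg 1: a=1, c=M1/2=0, d=(M2−M1)/(6·1)=0, b=Δ1−h1·(2M1+M2)/6=-2
t_q=3/2 → seg 1, τ=1/2; S=1+-2·τ+0·τ²+0·τ³=0

  seg 0: a=3 b=-2 c=0 d=0
  seg 1: a=1 b=-2 c=0 d=0
S(3/2) = 0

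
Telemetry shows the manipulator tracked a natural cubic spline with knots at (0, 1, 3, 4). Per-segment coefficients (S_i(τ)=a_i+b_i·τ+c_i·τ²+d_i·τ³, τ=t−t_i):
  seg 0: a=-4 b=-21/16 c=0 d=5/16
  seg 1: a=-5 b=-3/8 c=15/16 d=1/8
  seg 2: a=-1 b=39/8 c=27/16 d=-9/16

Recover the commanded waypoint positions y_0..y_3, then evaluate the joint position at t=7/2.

y_0 = S_0(0) = a_0 = -4
y_1 = S_1(0) = a_1 = -5
y_2 = S_2(0) = a_2 = -1
y_3 = S_2(1) = 5
t_q=7/2 is in segment 2 (τ=1/2); S_2(τ)=229/128

y_0=-4 y_1=-5 y_2=-1 y_3=5
S(7/2) = 229/128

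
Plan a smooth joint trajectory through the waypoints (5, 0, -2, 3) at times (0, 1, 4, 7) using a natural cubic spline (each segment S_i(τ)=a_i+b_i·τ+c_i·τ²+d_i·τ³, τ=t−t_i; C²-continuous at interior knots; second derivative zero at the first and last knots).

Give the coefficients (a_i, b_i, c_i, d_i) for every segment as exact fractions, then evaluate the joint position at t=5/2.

Δ: Δ0=-5, Δ1=-2/3, Δ2=5/3
row 1: diag=8, rhs=26; c'=3/8, d'=13/4
row 2: denom=12−3·3/8=87/8; d'=(14−3·13/4)/(87/8)=34/87
back: M2=34/87
back: M1=13/4−3/8·34/87=90/29
M: M0=0, M1=90/29, M2=34/87, M3=0
seg 0: a=5, c=M0/2=0, d=(M1−M0)/(6·1)=15/29, b=Δ0−h0·(2M0+M1)/6=-160/29
seg 1: a=0, c=M1/2=45/29, d=(M2−M1)/(6·3)=-118/783, b=Δ1−h1·(2M1+M2)/6=-115/29
seg 2: a=-2, c=M2/2=17/87, d=(M3−M2)/(6·3)=-17/783, b=Δ2−h2·(2M2+M3)/6=37/29
t_q=5/2 → seg 1, τ=3/2; S=0+-115/29·τ+45/29·τ²+-118/783·τ³=-86/29

  seg 0: a=5 b=-160/29 c=0 d=15/29
  seg 1: a=0 b=-115/29 c=45/29 d=-118/783
  seg 2: a=-2 b=37/29 c=17/87 d=-17/783
S(5/2) = -86/29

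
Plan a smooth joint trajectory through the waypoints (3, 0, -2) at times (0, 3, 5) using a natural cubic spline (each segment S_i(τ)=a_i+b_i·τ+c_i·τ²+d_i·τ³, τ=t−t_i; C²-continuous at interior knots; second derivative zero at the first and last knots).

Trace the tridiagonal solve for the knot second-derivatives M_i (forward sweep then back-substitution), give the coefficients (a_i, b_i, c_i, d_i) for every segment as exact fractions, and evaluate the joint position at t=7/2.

  seg 0: a=3 b=-1 c=0 d=0
  seg 1: a=0 b=-1 c=0 d=0
S(7/2) = -1/2

Δ: Δ0=-1, Δ1=-1
row 1: diag=10, rhs=0; c'=1/5, d'=0
back: M1=0
M: M0=0, M1=0, M2=0
seg 0: a=3, c=M0/2=0, d=(M1−M0)/(6·3)=0, b=Δ0−h0·(2M0+M1)/6=-1
seg 1: a=0, c=M1/2=0, d=(M2−M1)/(6·2)=0, b=Δ1−h1·(2M1+M2)/6=-1
t_q=7/2 → seg 1, τ=1/2; S=0+-1·τ+0·τ²+0·τ³=-1/2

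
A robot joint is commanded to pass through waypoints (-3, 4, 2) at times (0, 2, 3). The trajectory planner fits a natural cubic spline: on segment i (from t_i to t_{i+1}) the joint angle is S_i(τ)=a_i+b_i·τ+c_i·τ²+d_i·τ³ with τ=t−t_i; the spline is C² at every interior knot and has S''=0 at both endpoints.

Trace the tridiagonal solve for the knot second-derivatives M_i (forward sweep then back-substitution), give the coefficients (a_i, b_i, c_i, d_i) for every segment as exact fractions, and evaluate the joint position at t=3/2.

Δ: Δ0=7/2, Δ1=-2
row 1: diag=6, rhs=-33; c'=1/6, d'=-11/2
back: M1=-11/2
M: M0=0, M1=-11/2, M2=0
seg 0: a=-3, c=M0/2=0, d=(M1−M0)/(6·2)=-11/24, b=Δ0−h0·(2M0+M1)/6=16/3
seg 1: a=4, c=M1/2=-11/4, d=(M2−M1)/(6·1)=11/12, b=Δ1−h1·(2M1+M2)/6=-1/6
t_q=3/2 → seg 0, τ=3/2; S=-3+16/3·τ+0·τ²+-11/24·τ³=221/64

  seg 0: a=-3 b=16/3 c=0 d=-11/24
  seg 1: a=4 b=-1/6 c=-11/4 d=11/12
S(3/2) = 221/64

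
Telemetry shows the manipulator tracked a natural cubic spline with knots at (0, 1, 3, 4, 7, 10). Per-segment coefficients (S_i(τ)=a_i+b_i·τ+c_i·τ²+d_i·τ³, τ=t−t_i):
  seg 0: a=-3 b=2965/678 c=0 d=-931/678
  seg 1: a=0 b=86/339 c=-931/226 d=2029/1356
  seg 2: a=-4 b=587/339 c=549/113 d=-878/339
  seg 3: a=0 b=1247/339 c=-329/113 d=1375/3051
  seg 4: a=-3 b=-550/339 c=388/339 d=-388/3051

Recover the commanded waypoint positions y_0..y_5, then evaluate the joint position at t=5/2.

y_0=-3 y_1=0 y_2=-4 y_3=0 y_4=-3 y_5=-1
S(5/2) = -13879/3616

y_0 = S_0(0) = a_0 = -3
y_1 = S_1(0) = a_1 = 0
y_2 = S_2(0) = a_2 = -4
y_3 = S_3(0) = a_3 = 0
y_4 = S_4(0) = a_4 = -3
y_5 = S_4(3) = -1
t_q=5/2 is in segment 1 (τ=3/2); S_1(τ)=-13879/3616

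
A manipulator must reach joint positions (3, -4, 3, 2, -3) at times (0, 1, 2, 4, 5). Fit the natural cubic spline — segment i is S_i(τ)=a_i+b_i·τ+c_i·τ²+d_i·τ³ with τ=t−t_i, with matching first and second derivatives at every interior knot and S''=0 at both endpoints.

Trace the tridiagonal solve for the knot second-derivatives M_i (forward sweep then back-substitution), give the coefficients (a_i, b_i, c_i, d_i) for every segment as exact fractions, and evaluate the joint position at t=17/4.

  seg 0: a=3 b=-669/61 c=0 d=242/61
  seg 1: a=-4 b=57/61 c=726/61 d=-356/61
  seg 2: a=3 b=441/61 c=-342/61 d=425/488
  seg 3: a=2 b=-579/122 c=-93/244 d=31/244
S(17/4) = 12363/15616

Δ: Δ0=-7, Δ1=7, Δ2=-1/2, Δ3=-5
row 1: diag=4, rhs=84; c'=1/4, d'=21
row 2: denom=6−1·1/4=23/4; d'=(-45−1·21)/(23/4)=-264/23
row 3: denom=6−2·8/23=122/23; d'=(-27−2·-264/23)/(122/23)=-93/122
back: M3=-93/122
back: M2=-264/23−8/23·-93/122=-684/61
back: M1=21−1/4·-684/61=1452/61
M: M0=0, M1=1452/61, M2=-684/61, M3=-93/122, M4=0
seg 0: a=3, c=M0/2=0, d=(M1−M0)/(6·1)=242/61, b=Δ0−h0·(2M0+M1)/6=-669/61
seg 1: a=-4, c=M1/2=726/61, d=(M2−M1)/(6·1)=-356/61, b=Δ1−h1·(2M1+M2)/6=57/61
seg 2: a=3, c=M2/2=-342/61, d=(M3−M2)/(6·2)=425/488, b=Δ2−h2·(2M2+M3)/6=441/61
seg 3: a=2, c=M3/2=-93/244, d=(M4−M3)/(6·1)=31/244, b=Δ3−h3·(2M3+M4)/6=-579/122
t_q=17/4 → seg 3, τ=1/4; S=2+-579/122·τ+-93/244·τ²+31/244·τ³=12363/15616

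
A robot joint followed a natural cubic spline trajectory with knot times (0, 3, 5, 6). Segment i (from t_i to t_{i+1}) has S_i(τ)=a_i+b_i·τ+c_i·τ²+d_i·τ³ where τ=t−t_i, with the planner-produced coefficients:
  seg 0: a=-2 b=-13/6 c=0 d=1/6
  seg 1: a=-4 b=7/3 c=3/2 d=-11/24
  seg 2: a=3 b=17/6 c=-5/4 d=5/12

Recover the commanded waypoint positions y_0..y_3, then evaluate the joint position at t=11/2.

y_0 = S_0(0) = a_0 = -2
y_1 = S_1(0) = a_1 = -4
y_2 = S_2(0) = a_2 = 3
y_3 = S_2(1) = 5
t_q=11/2 is in segment 2 (τ=1/2); S_2(τ)=133/32

y_0=-2 y_1=-4 y_2=3 y_3=5
S(11/2) = 133/32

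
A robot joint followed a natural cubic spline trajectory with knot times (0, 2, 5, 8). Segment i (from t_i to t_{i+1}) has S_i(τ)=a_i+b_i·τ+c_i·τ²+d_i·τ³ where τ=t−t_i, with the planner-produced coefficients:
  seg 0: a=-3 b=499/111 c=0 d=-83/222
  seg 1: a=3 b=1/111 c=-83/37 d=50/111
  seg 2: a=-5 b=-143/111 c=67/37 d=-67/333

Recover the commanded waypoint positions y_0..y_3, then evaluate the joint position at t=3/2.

y_0=-3 y_1=3 y_2=-5 y_3=2
S(3/2) = 1469/592

y_0 = S_0(0) = a_0 = -3
y_1 = S_1(0) = a_1 = 3
y_2 = S_2(0) = a_2 = -5
y_3 = S_2(3) = 2
t_q=3/2 is in segment 0 (τ=3/2); S_0(τ)=1469/592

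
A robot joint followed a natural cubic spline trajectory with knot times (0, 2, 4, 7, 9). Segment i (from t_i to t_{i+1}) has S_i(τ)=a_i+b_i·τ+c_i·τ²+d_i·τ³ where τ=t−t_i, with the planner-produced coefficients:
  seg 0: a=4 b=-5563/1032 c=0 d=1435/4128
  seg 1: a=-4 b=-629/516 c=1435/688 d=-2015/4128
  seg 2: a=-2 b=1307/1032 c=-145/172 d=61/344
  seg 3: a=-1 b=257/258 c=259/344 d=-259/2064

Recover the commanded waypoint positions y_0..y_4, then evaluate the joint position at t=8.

y_0=4 y_1=-4 y_2=-2 y_3=-1 y_4=3
S(8) = 429/688

y_0 = S_0(0) = a_0 = 4
y_1 = S_1(0) = a_1 = -4
y_2 = S_2(0) = a_2 = -2
y_3 = S_3(0) = a_3 = -1
y_4 = S_3(2) = 3
t_q=8 is in segment 3 (τ=1); S_3(τ)=429/688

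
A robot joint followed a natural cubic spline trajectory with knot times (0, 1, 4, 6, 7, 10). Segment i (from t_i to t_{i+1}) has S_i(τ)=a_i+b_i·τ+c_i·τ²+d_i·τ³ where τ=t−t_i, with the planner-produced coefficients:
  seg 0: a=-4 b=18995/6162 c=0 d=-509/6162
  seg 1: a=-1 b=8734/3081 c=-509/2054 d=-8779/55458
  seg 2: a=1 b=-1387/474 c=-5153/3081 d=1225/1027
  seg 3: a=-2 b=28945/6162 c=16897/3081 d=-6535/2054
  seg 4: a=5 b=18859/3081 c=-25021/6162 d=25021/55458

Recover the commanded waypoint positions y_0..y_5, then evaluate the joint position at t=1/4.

y_0 = S_0(0) = a_0 = -4
y_1 = S_1(0) = a_1 = -1
y_2 = S_2(0) = a_2 = 1
y_3 = S_3(0) = a_3 = -2
y_4 = S_4(0) = a_4 = 5
y_5 = S_4(3) = -1
t_q=1/4 is in segment 0 (τ=1/4); S_0(τ)=-424687/131456

y_0=-4 y_1=-1 y_2=1 y_3=-2 y_4=5 y_5=-1
S(1/4) = -424687/131456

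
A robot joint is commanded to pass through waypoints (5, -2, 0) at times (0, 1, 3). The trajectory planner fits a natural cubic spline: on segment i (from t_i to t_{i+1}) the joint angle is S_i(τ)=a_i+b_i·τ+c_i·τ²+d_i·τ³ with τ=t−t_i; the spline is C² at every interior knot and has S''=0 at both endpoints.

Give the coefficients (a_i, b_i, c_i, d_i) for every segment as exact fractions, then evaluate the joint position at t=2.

Δ: Δ0=-7, Δ1=1
row 1: diag=6, rhs=48; c'=1/3, d'=8
back: M1=8
M: M0=0, M1=8, M2=0
seg 0: a=5, c=M0/2=0, d=(M1−M0)/(6·1)=4/3, b=Δ0−h0·(2M0+M1)/6=-25/3
seg 1: a=-2, c=M1/2=4, d=(M2−M1)/(6·2)=-2/3, b=Δ1−h1·(2M1+M2)/6=-13/3
t_q=2 → seg 1, τ=1; S=-2+-13/3·τ+4·τ²+-2/3·τ³=-3

  seg 0: a=5 b=-25/3 c=0 d=4/3
  seg 1: a=-2 b=-13/3 c=4 d=-2/3
S(2) = -3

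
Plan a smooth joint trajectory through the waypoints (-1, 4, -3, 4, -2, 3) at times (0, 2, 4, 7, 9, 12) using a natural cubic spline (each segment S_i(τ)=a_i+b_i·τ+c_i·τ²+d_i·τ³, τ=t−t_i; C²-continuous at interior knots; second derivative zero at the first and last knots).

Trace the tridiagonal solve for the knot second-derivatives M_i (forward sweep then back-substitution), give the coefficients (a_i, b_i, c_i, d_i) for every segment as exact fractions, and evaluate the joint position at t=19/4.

Δ: Δ0=5/2, Δ1=-7/2, Δ2=7/3, Δ3=-3, Δ4=5/3
row 1: diag=8, rhs=-36; c'=1/4, d'=-9/2
row 2: denom=10−2·1/4=19/2; d'=(35−2·-9/2)/(19/2)=88/19
row 3: denom=10−3·6/19=172/19; d'=(-32−3·88/19)/(172/19)=-218/43
row 4: denom=10−2·19/86=411/43; d'=(28−2·-218/43)/(411/43)=1640/411
back: M4=1640/411
back: M3=-218/43−19/86·1640/411=-2446/411
back: M2=88/19−6/19·-2446/411=892/137
back: M1=-9/2−1/4·892/137=-1679/274
M: M0=0, M1=-1679/274, M2=892/137, M3=-2446/411, M4=1640/411, M5=0
seg 0: a=-1, c=M0/2=0, d=(M1−M0)/(6·2)=-1679/3288, b=Δ0−h0·(2M0+M1)/6=1867/411
seg 1: a=4, c=M1/2=-1679/548, d=(M2−M1)/(6·2)=3463/3288, b=Δ1−h1·(2M1+M2)/6=-1303/822
seg 2: a=-3, c=M2/2=446/137, d=(M3−M2)/(6·3)=-2561/3699, b=Δ2−h2·(2M2+M3)/6=-494/411
seg 3: a=4, c=M3/2=-1223/411, d=(M4−M3)/(6·2)=227/274, b=Δ3−h3·(2M3+M4)/6=-149/411
seg 4: a=-2, c=M4/2=820/411, d=(M5−M4)/(6·3)=-820/3699, b=Δ4−h4·(2M4+M5)/6=-955/411
t_q=19/4 → seg 2, τ=3/4; S=-3+-494/411·τ+446/137·τ²+-2561/3699·τ³=-20713/8768

  seg 0: a=-1 b=1867/411 c=0 d=-1679/3288
  seg 1: a=4 b=-1303/822 c=-1679/548 d=3463/3288
  seg 2: a=-3 b=-494/411 c=446/137 d=-2561/3699
  seg 3: a=4 b=-149/411 c=-1223/411 d=227/274
  seg 4: a=-2 b=-955/411 c=820/411 d=-820/3699
S(19/4) = -20713/8768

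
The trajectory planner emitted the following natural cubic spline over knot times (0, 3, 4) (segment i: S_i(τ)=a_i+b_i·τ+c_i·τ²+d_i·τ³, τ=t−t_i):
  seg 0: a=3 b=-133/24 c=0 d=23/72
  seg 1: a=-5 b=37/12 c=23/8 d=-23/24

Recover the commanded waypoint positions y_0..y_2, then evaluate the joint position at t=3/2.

y_0=3 y_1=-5 y_2=0
S(3/2) = -271/64

y_0 = S_0(0) = a_0 = 3
y_1 = S_1(0) = a_1 = -5
y_2 = S_1(1) = 0
t_q=3/2 is in segment 0 (τ=3/2); S_0(τ)=-271/64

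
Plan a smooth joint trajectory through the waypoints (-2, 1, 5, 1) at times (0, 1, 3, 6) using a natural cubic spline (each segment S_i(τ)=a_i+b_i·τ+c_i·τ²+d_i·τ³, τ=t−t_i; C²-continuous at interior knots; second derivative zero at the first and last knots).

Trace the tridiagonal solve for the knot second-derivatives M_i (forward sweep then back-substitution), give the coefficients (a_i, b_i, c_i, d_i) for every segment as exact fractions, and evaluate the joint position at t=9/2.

Δ: Δ0=3, Δ1=2, Δ2=-4/3
row 1: diag=6, rhs=-6; c'=1/3, d'=-1
row 2: denom=10−2·1/3=28/3; d'=(-20−2·-1)/(28/3)=-27/14
back: M2=-27/14
back: M1=-1−1/3·-27/14=-5/14
M: M0=0, M1=-5/14, M2=-27/14, M3=0
seg 0: a=-2, c=M0/2=0, d=(M1−M0)/(6·1)=-5/84, b=Δ0−h0·(2M0+M1)/6=257/84
seg 1: a=1, c=M1/2=-5/28, d=(M2−M1)/(6·2)=-11/84, b=Δ1−h1·(2M1+M2)/6=121/42
seg 2: a=5, c=M2/2=-27/28, d=(M3−M2)/(6·3)=3/28, b=Δ2−h2·(2M2+M3)/6=25/42
t_q=9/2 → seg 2, τ=3/2; S=5+25/42·τ+-27/28·τ²+3/28·τ³=915/224

  seg 0: a=-2 b=257/84 c=0 d=-5/84
  seg 1: a=1 b=121/42 c=-5/28 d=-11/84
  seg 2: a=5 b=25/42 c=-27/28 d=3/28
S(9/2) = 915/224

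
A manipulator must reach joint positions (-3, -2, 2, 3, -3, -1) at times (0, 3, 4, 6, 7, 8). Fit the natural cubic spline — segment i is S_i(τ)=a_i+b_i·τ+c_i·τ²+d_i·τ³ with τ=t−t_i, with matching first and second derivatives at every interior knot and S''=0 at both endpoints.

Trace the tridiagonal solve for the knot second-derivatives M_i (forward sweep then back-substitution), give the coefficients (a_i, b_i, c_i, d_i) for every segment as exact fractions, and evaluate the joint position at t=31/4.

Δ: Δ0=1/3, Δ1=4, Δ2=1/2, Δ3=-6, Δ4=2
row 1: diag=8, rhs=22; c'=1/8, d'=11/4
row 2: denom=6−1·1/8=47/8; d'=(-21−1·11/4)/(47/8)=-190/47
row 3: denom=6−2·16/47=250/47; d'=(-39−2·-190/47)/(250/47)=-1453/250
row 4: denom=4−1·47/250=953/250; d'=(48−1·-1453/250)/(953/250)=13453/953
back: M4=13453/953
back: M3=-1453/250−47/250·13453/953=-8068/953
back: M2=-190/47−16/47·-8068/953=-1106/953
back: M1=11/4−1/8·-1106/953=2759/953
M: M0=0, M1=2759/953, M2=-1106/953, M3=-8068/953, M4=13453/953, M5=0
seg 0: a=-3, c=M0/2=0, d=(M1−M0)/(6·3)=2759/17154, b=Δ0−h0·(2M0+M1)/6=-6371/5718
seg 1: a=-2, c=M1/2=2759/1906, d=(M2−M1)/(6·1)=-3865/5718, b=Δ1−h1·(2M1+M2)/6=9230/2859
seg 2: a=2, c=M2/2=-553/953, d=(M3−M2)/(6·2)=-3481/5718, b=Δ2−h2·(2M2+M3)/6=23419/5718
seg 3: a=3, c=M3/2=-4034/953, d=(M4−M3)/(6·1)=21521/5718, b=Δ3−h3·(2M3+M4)/6=-31625/5718
seg 4: a=-3, c=M4/2=13453/1906, d=(M5−M4)/(6·1)=-13453/5718, b=Δ4−h4·(2M4+M5)/6=-7735/2859
t_q=31/4 → seg 4, τ=3/4; S=-3+-7735/2859·τ+13453/1906·τ²+-13453/5718·τ³=-250241/121984

  seg 0: a=-3 b=-6371/5718 c=0 d=2759/17154
  seg 1: a=-2 b=9230/2859 c=2759/1906 d=-3865/5718
  seg 2: a=2 b=23419/5718 c=-553/953 d=-3481/5718
  seg 3: a=3 b=-31625/5718 c=-4034/953 d=21521/5718
  seg 4: a=-3 b=-7735/2859 c=13453/1906 d=-13453/5718
S(31/4) = -250241/121984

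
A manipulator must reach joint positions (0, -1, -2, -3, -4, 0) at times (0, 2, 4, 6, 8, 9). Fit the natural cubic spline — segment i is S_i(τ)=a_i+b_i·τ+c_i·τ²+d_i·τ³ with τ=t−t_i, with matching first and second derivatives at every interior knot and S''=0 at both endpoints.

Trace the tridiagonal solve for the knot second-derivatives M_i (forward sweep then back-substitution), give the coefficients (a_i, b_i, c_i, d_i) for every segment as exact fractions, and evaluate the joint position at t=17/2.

Δ: Δ0=-1/2, Δ1=-1/2, Δ2=-1/2, Δ3=-1/2, Δ4=4
row 1: diag=8, rhs=0; c'=1/4, d'=0
row 2: denom=8−2·1/4=15/2; d'=(0−2·0)/(15/2)=0
row 3: denom=8−2·4/15=112/15; d'=(0−2·0)/(112/15)=0
row 4: denom=6−2·15/56=153/28; d'=(27−2·0)/(153/28)=84/17
back: M4=84/17
back: M3=0−15/56·84/17=-45/34
back: M2=0−4/15·-45/34=6/17
back: M1=0−1/4·6/17=-3/34
M: M0=0, M1=-3/34, M2=6/17, M3=-45/34, M4=84/17, M5=0
seg 0: a=0, c=M0/2=0, d=(M1−M0)/(6·2)=-1/136, b=Δ0−h0·(2M0+M1)/6=-8/17
seg 1: a=-1, c=M1/2=-3/68, d=(M2−M1)/(6·2)=5/136, b=Δ1−h1·(2M1+M2)/6=-19/34
seg 2: a=-2, c=M2/2=3/17, d=(M3−M2)/(6·2)=-19/136, b=Δ2−h2·(2M2+M3)/6=-5/17
seg 3: a=-3, c=M3/2=-45/68, d=(M4−M3)/(6·2)=71/136, b=Δ3−h3·(2M3+M4)/6=-43/34
seg 4: a=-4, c=M4/2=42/17, d=(M5−M4)/(6·1)=-14/17, b=Δ4−h4·(2M4+M5)/6=40/17
t_q=17/2 → seg 4, τ=1/2; S=-4+40/17·τ+42/17·τ²+-14/17·τ³=-157/68

  seg 0: a=0 b=-8/17 c=0 d=-1/136
  seg 1: a=-1 b=-19/34 c=-3/68 d=5/136
  seg 2: a=-2 b=-5/17 c=3/17 d=-19/136
  seg 3: a=-3 b=-43/34 c=-45/68 d=71/136
  seg 4: a=-4 b=40/17 c=42/17 d=-14/17
S(17/2) = -157/68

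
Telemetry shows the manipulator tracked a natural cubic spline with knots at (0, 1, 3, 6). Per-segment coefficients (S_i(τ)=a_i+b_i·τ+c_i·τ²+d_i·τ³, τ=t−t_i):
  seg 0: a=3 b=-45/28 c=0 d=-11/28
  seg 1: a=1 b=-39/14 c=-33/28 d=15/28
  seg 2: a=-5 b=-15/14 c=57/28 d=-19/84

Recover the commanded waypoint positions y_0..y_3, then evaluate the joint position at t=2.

y_0 = S_0(0) = a_0 = 3
y_1 = S_1(0) = a_1 = 1
y_2 = S_2(0) = a_2 = -5
y_3 = S_2(3) = 4
t_q=2 is in segment 1 (τ=1); S_1(τ)=-17/7

y_0=3 y_1=1 y_2=-5 y_3=4
S(2) = -17/7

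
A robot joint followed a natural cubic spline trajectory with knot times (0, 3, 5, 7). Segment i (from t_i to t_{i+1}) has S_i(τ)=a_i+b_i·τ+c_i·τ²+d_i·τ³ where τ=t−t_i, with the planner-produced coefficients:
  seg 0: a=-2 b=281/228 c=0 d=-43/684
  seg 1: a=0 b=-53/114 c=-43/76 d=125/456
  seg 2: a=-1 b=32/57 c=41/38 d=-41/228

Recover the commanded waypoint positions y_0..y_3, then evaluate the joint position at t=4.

y_0=-2 y_1=0 y_2=-1 y_3=3
S(4) = -115/152

y_0 = S_0(0) = a_0 = -2
y_1 = S_1(0) = a_1 = 0
y_2 = S_2(0) = a_2 = -1
y_3 = S_2(2) = 3
t_q=4 is in segment 1 (τ=1); S_1(τ)=-115/152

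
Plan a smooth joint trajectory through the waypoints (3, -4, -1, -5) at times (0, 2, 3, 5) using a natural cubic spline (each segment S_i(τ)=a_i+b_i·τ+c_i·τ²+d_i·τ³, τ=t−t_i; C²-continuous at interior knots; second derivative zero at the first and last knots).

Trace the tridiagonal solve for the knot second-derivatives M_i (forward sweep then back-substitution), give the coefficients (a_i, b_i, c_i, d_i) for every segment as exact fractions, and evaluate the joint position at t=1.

Δ: Δ0=-7/2, Δ1=3, Δ2=-2
row 1: diag=6, rhs=39; c'=1/6, d'=13/2
row 2: denom=6−1·1/6=35/6; d'=(-30−1·13/2)/(35/6)=-219/35
back: M2=-219/35
back: M1=13/2−1/6·-219/35=264/35
M: M0=0, M1=264/35, M2=-219/35, M3=0
seg 0: a=3, c=M0/2=0, d=(M1−M0)/(6·2)=22/35, b=Δ0−h0·(2M0+M1)/6=-421/70
seg 1: a=-4, c=M1/2=132/35, d=(M2−M1)/(6·1)=-23/10, b=Δ1−h1·(2M1+M2)/6=107/70
seg 2: a=-1, c=M2/2=-219/70, d=(M3−M2)/(6·2)=73/140, b=Δ2−h2·(2M2+M3)/6=76/35
t_q=1 → seg 0, τ=1; S=3+-421/70·τ+0·τ²+22/35·τ³=-167/70

  seg 0: a=3 b=-421/70 c=0 d=22/35
  seg 1: a=-4 b=107/70 c=132/35 d=-23/10
  seg 2: a=-1 b=76/35 c=-219/70 d=73/140
S(1) = -167/70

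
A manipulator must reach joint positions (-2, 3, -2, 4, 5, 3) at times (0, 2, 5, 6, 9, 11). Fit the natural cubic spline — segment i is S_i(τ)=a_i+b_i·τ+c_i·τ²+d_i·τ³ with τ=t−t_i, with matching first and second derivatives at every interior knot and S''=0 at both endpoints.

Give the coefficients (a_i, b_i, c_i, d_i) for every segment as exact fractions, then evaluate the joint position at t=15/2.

Δ: Δ0=5/2, Δ1=-5/3, Δ2=6, Δ3=1/3, Δ4=-1
row 1: diag=10, rhs=-25; c'=3/10, d'=-5/2
row 2: denom=8−3·3/10=71/10; d'=(46−3·-5/2)/(71/10)=535/71
row 3: denom=8−1·10/71=558/71; d'=(-34−1·535/71)/(558/71)=-983/186
row 4: denom=10−3·71/186=549/62; d'=(-8−3·-983/186)/(549/62)=487/549
back: M4=487/549
back: M3=-983/186−71/186·487/549=-9262/1647
back: M2=535/71−10/71·-9262/1647=13715/1647
back: M1=-5/2−3/10·13715/1647=-2744/549
M: M0=0, M1=-2744/549, M2=13715/1647, M3=-9262/1647, M4=487/549, M5=0
seg 0: a=-2, c=M0/2=0, d=(M1−M0)/(6·2)=-686/1647, b=Δ0−h0·(2M0+M1)/6=13723/3294
seg 1: a=3, c=M1/2=-1372/549, d=(M2−M1)/(6·3)=21947/29646, b=Δ1−h1·(2M1+M2)/6=-2741/3294
seg 2: a=-2, c=M2/2=13715/3294, d=(M3−M2)/(6·1)=-851/366, b=Δ2−h2·(2M2+M3)/6=6854/1647
seg 3: a=4, c=M3/2=-4631/1647, d=(M4−M3)/(6·3)=10723/29646, b=Δ3−h3·(2M3+M4)/6=18161/3294
seg 4: a=5, c=M4/2=487/1098, d=(M5−M4)/(6·2)=-487/6588, b=Δ4−h4·(2M4+M5)/6=-2621/1647
t_q=15/2 → seg 3, τ=3/2; S=4+18161/3294·τ+-4631/1647·τ²+10723/29646·τ³=20977/2928

  seg 0: a=-2 b=13723/3294 c=0 d=-686/1647
  seg 1: a=3 b=-2741/3294 c=-1372/549 d=21947/29646
  seg 2: a=-2 b=6854/1647 c=13715/3294 d=-851/366
  seg 3: a=4 b=18161/3294 c=-4631/1647 d=10723/29646
  seg 4: a=5 b=-2621/1647 c=487/1098 d=-487/6588
S(15/2) = 20977/2928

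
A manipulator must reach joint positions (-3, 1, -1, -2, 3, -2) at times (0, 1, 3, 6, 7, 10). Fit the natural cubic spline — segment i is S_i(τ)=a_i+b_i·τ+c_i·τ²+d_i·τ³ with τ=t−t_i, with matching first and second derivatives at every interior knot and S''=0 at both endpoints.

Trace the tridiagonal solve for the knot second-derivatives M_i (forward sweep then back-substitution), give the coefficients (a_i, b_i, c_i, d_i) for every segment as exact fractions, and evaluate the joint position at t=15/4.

  seg 0: a=-3 b=7481/1548 c=0 d=-1289/1548
  seg 1: a=1 b=1807/774 c=-1289/516 d=643/1548
  seg 2: a=-1 b=-2069/774 c=-1/172 d=3649/13932
  seg 3: a=-2 b=6755/1548 c=910/387 d=-295/172
  seg 4: a=3 b=3035/774 c=-4325/1548 d=4325/13932
S(15/4) = -31897/11008

Δ: Δ0=4, Δ1=-1, Δ2=-1/3, Δ3=5, Δ4=-5/3
row 1: diag=6, rhs=-30; c'=1/3, d'=-5
row 2: denom=10−2·1/3=28/3; d'=(4−2·-5)/(28/3)=3/2
row 3: denom=8−3·9/28=197/28; d'=(32−3·3/2)/(197/28)=770/197
row 4: denom=8−1·28/197=1548/197; d'=(-40−1·770/197)/(1548/197)=-4325/774
back: M4=-4325/774
back: M3=770/197−28/197·-4325/774=1820/387
back: M2=3/2−9/28·1820/387=-1/86
back: M1=-5−1/3·-1/86=-1289/258
M: M0=0, M1=-1289/258, M2=-1/86, M3=1820/387, M4=-4325/774, M5=0
seg 0: a=-3, c=M0/2=0, d=(M1−M0)/(6·1)=-1289/1548, b=Δ0−h0·(2M0+M1)/6=7481/1548
seg 1: a=1, c=M1/2=-1289/516, d=(M2−M1)/(6·2)=643/1548, b=Δ1−h1·(2M1+M2)/6=1807/774
seg 2: a=-1, c=M2/2=-1/172, d=(M3−M2)/(6·3)=3649/13932, b=Δ2−h2·(2M2+M3)/6=-2069/774
seg 3: a=-2, c=M3/2=910/387, d=(M4−M3)/(6·1)=-295/172, b=Δ3−h3·(2M3+M4)/6=6755/1548
seg 4: a=3, c=M4/2=-4325/1548, d=(M5−M4)/(6·3)=4325/13932, b=Δ4−h4·(2M4+M5)/6=3035/774
t_q=15/4 → seg 2, τ=3/4; S=-1+-2069/774·τ+-1/172·τ²+3649/13932·τ³=-31897/11008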